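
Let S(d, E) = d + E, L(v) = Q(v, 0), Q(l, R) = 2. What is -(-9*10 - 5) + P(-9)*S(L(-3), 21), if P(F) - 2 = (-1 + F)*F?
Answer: 2211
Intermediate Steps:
L(v) = 2
P(F) = 2 + F*(-1 + F) (P(F) = 2 + (-1 + F)*F = 2 + F*(-1 + F))
S(d, E) = E + d
-(-9*10 - 5) + P(-9)*S(L(-3), 21) = -(-9*10 - 5) + (2 + (-9)**2 - 1*(-9))*(21 + 2) = -(-90 - 5) + (2 + 81 + 9)*23 = -1*(-95) + 92*23 = 95 + 2116 = 2211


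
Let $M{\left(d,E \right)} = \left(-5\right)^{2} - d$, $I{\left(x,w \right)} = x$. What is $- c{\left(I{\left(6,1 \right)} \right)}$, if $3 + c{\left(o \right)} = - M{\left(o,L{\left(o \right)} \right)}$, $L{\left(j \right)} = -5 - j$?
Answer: $22$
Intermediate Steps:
$M{\left(d,E \right)} = 25 - d$
$c{\left(o \right)} = -28 + o$ ($c{\left(o \right)} = -3 - \left(25 - o\right) = -3 + \left(-25 + o\right) = -28 + o$)
$- c{\left(I{\left(6,1 \right)} \right)} = - (-28 + 6) = \left(-1\right) \left(-22\right) = 22$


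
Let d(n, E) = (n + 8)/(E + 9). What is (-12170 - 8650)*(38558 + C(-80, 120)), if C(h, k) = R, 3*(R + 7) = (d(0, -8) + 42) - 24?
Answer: -802812260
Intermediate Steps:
d(n, E) = (8 + n)/(9 + E)
R = 5/3 (R = -7 + (((8 + 0)/(9 - 8) + 42) - 24)/3 = -7 + ((8/1 + 42) - 24)/3 = -7 + ((1*8 + 42) - 24)/3 = -7 + ((8 + 42) - 24)/3 = -7 + (50 - 24)/3 = -7 + (⅓)*26 = -7 + 26/3 = 5/3 ≈ 1.6667)
C(h, k) = 5/3
(-12170 - 8650)*(38558 + C(-80, 120)) = (-12170 - 8650)*(38558 + 5/3) = -20820*115679/3 = -802812260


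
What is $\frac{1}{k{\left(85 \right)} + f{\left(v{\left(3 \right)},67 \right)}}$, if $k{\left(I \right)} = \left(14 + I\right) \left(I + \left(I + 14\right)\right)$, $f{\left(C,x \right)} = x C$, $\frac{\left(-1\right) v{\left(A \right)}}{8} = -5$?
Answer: $\frac{1}{20896} \approx 4.7856 \cdot 10^{-5}$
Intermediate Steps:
$v{\left(A \right)} = 40$ ($v{\left(A \right)} = \left(-8\right) \left(-5\right) = 40$)
$f{\left(C,x \right)} = C x$
$k{\left(I \right)} = \left(14 + I\right) \left(14 + 2 I\right)$ ($k{\left(I \right)} = \left(14 + I\right) \left(I + \left(14 + I\right)\right) = \left(14 + I\right) \left(14 + 2 I\right)$)
$\frac{1}{k{\left(85 \right)} + f{\left(v{\left(3 \right)},67 \right)}} = \frac{1}{\left(196 + 2 \cdot 85^{2} + 42 \cdot 85\right) + 40 \cdot 67} = \frac{1}{\left(196 + 2 \cdot 7225 + 3570\right) + 2680} = \frac{1}{\left(196 + 14450 + 3570\right) + 2680} = \frac{1}{18216 + 2680} = \frac{1}{20896}$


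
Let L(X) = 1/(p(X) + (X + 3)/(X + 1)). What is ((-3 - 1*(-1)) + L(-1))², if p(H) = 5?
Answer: 4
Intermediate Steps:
L(X) = 1/(5 + (3 + X)/(1 + X)) (L(X) = 1/(5 + (X + 3)/(X + 1)) = 1/(5 + (3 + X)/(1 + X)))
((-3 - 1*(-1)) + L(-1))² = ((-3 - 1*(-1)) + (1 - 1)/(2*(4 + 3*(-1))))² = ((-3 + 1) + (½)*0/(4 - 3))² = (-2 + (½)*0/1)² = (-2 + (½)*1*0)² = (-2 + 0)² = (-2)² = 4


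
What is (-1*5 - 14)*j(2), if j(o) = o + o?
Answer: -76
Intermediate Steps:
j(o) = 2*o
(-1*5 - 14)*j(2) = (-1*5 - 14)*(2*2) = (-5 - 14)*4 = -19*4 = -76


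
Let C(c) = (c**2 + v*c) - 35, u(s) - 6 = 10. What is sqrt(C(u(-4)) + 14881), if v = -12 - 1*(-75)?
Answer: 3*sqrt(1790) ≈ 126.93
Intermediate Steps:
v = 63 (v = -12 + 75 = 63)
u(s) = 16 (u(s) = 6 + 10 = 16)
C(c) = -35 + c**2 + 63*c (C(c) = (c**2 + 63*c) - 35 = -35 + c**2 + 63*c)
sqrt(C(u(-4)) + 14881) = sqrt((-35 + 16**2 + 63*16) + 14881) = sqrt((-35 + 256 + 1008) + 14881) = sqrt(1229 + 14881) = sqrt(16110) = 3*sqrt(1790)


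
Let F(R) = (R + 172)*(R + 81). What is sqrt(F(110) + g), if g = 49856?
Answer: sqrt(103718) ≈ 322.05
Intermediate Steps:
F(R) = (81 + R)*(172 + R) (F(R) = (172 + R)*(81 + R) = (81 + R)*(172 + R))
sqrt(F(110) + g) = sqrt((13932 + 110**2 + 253*110) + 49856) = sqrt((13932 + 12100 + 27830) + 49856) = sqrt(53862 + 49856) = sqrt(103718)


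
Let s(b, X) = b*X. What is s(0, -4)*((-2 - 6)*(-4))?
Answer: 0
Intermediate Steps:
s(b, X) = X*b
s(0, -4)*((-2 - 6)*(-4)) = (-4*0)*((-2 - 6)*(-4)) = 0*(-8*(-4)) = 0*32 = 0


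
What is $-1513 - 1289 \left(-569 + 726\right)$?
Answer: $-203886$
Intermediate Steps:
$-1513 - 1289 \left(-569 + 726\right) = -1513 - 202373 = -203886$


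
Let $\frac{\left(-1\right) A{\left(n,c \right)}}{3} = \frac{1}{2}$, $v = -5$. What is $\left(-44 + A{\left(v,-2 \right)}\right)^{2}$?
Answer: $\frac{8281}{4} \approx 2070.3$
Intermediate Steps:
$A{\left(n,c \right)} = - \frac{3}{2}$
$\left(-44 + A{\left(v,-2 \right)}\right)^{2} = \left(-44 - \frac{3}{2}\right)^{2} = \left(- \frac{91}{2}\right)^{2} = \frac{8281}{4}$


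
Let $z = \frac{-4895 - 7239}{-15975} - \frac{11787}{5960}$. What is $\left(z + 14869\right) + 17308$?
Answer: $\frac{612697673663}{19042200} \approx 32176.0$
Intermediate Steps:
$z = - \frac{23195737}{19042200}$ ($z = \left(-12134\right) \left(- \frac{1}{15975}\right) - \frac{11787}{5960} = \frac{12134}{15975} - \frac{11787}{5960} = - \frac{23195737}{19042200} \approx -1.2181$)
$\left(z + 14869\right) + 17308 = \left(- \frac{23195737}{19042200} + 14869\right) + 17308 = \frac{283115276063}{19042200} + 17308 = \frac{612697673663}{19042200}$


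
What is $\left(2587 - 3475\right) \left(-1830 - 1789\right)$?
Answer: $3213672$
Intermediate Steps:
$\left(2587 - 3475\right) \left(-1830 - 1789\right) = \left(-888\right) \left(-3619\right) = 3213672$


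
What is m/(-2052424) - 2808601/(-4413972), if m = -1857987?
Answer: 3491385673297/2264835517032 ≈ 1.5416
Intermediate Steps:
m/(-2052424) - 2808601/(-4413972) = -1857987/(-2052424) - 2808601/(-4413972) = -1857987*(-1/2052424) - 2808601*(-1/4413972) = 1857987/2052424 + 2808601/4413972 = 3491385673297/2264835517032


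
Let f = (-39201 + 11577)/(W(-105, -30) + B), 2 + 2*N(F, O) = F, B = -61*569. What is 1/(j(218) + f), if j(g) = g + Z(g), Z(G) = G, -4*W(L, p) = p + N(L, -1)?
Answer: 277505/121213172 ≈ 0.0022894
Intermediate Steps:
B = -34709
N(F, O) = -1 + F/2
W(L, p) = ¼ - p/4 - L/8 (W(L, p) = -(p + (-1 + L/2))/4 = -(-1 + p + L/2)/4 = ¼ - p/4 - L/8)
j(g) = 2*g (j(g) = g + g = 2*g)
f = 220992/277505 (f = (-39201 + 11577)/((¼ - ¼*(-30) - ⅛*(-105)) - 34709) = -27624/((¼ + 15/2 + 105/8) - 34709) = -27624/(167/8 - 34709) = -27624/(-277505/8) = -27624*(-8/277505) = 220992/277505 ≈ 0.79635)
1/(j(218) + f) = 1/(2*218 + 220992/277505) = 1/(436 + 220992/277505) = 1/(121213172/277505) = 277505/121213172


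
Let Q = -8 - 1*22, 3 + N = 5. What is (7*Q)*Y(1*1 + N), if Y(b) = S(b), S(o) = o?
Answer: -630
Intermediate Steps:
N = 2 (N = -3 + 5 = 2)
Q = -30 (Q = -8 - 22 = -30)
Y(b) = b
(7*Q)*Y(1*1 + N) = (7*(-30))*(1*1 + 2) = -210*(1 + 2) = -210*3 = -630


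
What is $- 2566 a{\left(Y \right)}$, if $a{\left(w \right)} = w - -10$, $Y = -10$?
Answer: $0$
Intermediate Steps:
$a{\left(w \right)} = 10 + w$ ($a{\left(w \right)} = w + 10 = 10 + w$)
$- 2566 a{\left(Y \right)} = - 2566 \left(10 - 10\right) = \left(-2566\right) 0 = 0$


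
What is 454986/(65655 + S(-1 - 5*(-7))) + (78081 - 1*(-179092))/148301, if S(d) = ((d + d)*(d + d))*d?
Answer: 124791282469/33051992171 ≈ 3.7756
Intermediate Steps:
S(d) = 4*d³ (S(d) = ((2*d)*(2*d))*d = (4*d²)*d = 4*d³)
454986/(65655 + S(-1 - 5*(-7))) + (78081 - 1*(-179092))/148301 = 454986/(65655 + 4*(-1 - 5*(-7))³) + (78081 - 1*(-179092))/148301 = 454986/(65655 + 4*(-1 + 35)³) + (78081 + 179092)*(1/148301) = 454986/(65655 + 4*34³) + 257173*(1/148301) = 454986/(65655 + 4*39304) + 257173/148301 = 454986/(65655 + 157216) + 257173/148301 = 454986/222871 + 257173/148301 = 124791282469/33051992171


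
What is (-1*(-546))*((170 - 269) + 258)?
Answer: 86814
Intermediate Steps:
(-1*(-546))*((170 - 269) + 258) = 546*(-99 + 258) = 546*159 = 86814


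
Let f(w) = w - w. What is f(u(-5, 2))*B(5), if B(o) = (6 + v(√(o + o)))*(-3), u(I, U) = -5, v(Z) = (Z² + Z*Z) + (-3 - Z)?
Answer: 0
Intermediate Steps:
v(Z) = -3 - Z + 2*Z² (v(Z) = (Z² + Z²) + (-3 - Z) = 2*Z² + (-3 - Z) = -3 - Z + 2*Z²)
B(o) = -9 - 12*o + 3*√2*√o (B(o) = (6 + (-3 - √(o + o) + 2*(√(o + o))²))*(-3) = (6 + (-3 - √(2*o) + 2*(√(2*o))²))*(-3) = (6 + (-3 - √2*√o + 2*(√2*√o)²))*(-3) = (6 + (-3 - √2*√o + 2*(2*o)))*(-3) = (6 + (-3 - √2*√o + 4*o))*(-3) = (6 + (-3 + 4*o - √2*√o))*(-3) = (3 + 4*o - √2*√o)*(-3) = -9 - 12*o + 3*√2*√o)
f(w) = 0
f(u(-5, 2))*B(5) = 0*(-9 - 12*5 + 3*√2*√5) = 0*(-9 - 60 + 3*√10) = 0*(-69 + 3*√10) = 0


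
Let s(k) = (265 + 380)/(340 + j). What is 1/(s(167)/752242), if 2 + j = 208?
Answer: 3183908/5 ≈ 6.3678e+5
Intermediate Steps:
j = 206 (j = -2 + 208 = 206)
s(k) = 215/182 (s(k) = (265 + 380)/(340 + 206) = 645/546 = 645*(1/546) = 215/182)
1/(s(167)/752242) = 1/((215/182)/752242) = 1/((215/182)*(1/752242)) = 1/(5/3183908) = 3183908/5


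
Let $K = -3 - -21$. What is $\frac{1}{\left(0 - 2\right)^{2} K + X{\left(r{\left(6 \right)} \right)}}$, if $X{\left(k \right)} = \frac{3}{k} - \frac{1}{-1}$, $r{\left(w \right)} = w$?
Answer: $\frac{2}{147} \approx 0.013605$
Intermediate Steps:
$K = 18$ ($K = -3 + 21 = 18$)
$X{\left(k \right)} = 1 + \frac{3}{k}$ ($X{\left(k \right)} = \frac{3}{k} - -1 = \frac{3}{k} + 1 = 1 + \frac{3}{k}$)
$\frac{1}{\left(0 - 2\right)^{2} K + X{\left(r{\left(6 \right)} \right)}} = \frac{1}{\left(0 - 2\right)^{2} \cdot 18 + \frac{3 + 6}{6}} = \frac{1}{\left(-2\right)^{2} \cdot 18 + \frac{1}{6} \cdot 9} = \frac{1}{4 \cdot 18 + \frac{3}{2}} = \frac{1}{72 + \frac{3}{2}} = \frac{1}{\frac{147}{2}} = \frac{2}{147}$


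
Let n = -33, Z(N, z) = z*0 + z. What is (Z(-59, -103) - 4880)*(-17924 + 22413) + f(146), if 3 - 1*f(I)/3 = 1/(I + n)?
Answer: -2527660617/113 ≈ -2.2369e+7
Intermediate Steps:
Z(N, z) = z (Z(N, z) = 0 + z = z)
f(I) = 9 - 3/(-33 + I) (f(I) = 9 - 3/(I - 33) = 9 - 3/(-33 + I))
(Z(-59, -103) - 4880)*(-17924 + 22413) + f(146) = (-103 - 4880)*(-17924 + 22413) + 3*(-100 + 3*146)/(-33 + 146) = -4983*4489 + 3*(-100 + 438)/113 = -22368687 + 3*(1/113)*338 = -22368687 + 1014/113 = -2527660617/113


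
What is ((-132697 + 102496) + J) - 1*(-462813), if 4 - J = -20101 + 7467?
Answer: 445250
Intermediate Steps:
J = 12638 (J = 4 - (-20101 + 7467) = 4 - 1*(-12634) = 4 + 12634 = 12638)
((-132697 + 102496) + J) - 1*(-462813) = ((-132697 + 102496) + 12638) - 1*(-462813) = (-30201 + 12638) + 462813 = -17563 + 462813 = 445250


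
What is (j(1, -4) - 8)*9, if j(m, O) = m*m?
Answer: -63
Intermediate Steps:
j(m, O) = m**2
(j(1, -4) - 8)*9 = (1**2 - 8)*9 = (1 - 8)*9 = -7*9 = -63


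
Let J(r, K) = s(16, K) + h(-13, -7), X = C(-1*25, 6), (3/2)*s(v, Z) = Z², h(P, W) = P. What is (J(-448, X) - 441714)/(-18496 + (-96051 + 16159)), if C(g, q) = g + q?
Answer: 1324459/295164 ≈ 4.4872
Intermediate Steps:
s(v, Z) = 2*Z²/3
X = -19 (X = -1*25 + 6 = -25 + 6 = -19)
J(r, K) = -13 + 2*K²/3 (J(r, K) = 2*K²/3 - 13 = -13 + 2*K²/3)
(J(-448, X) - 441714)/(-18496 + (-96051 + 16159)) = ((-13 + (⅔)*(-19)²) - 441714)/(-18496 + (-96051 + 16159)) = ((-13 + (⅔)*361) - 441714)/(-18496 - 79892) = ((-13 + 722/3) - 441714)/(-98388) = (683/3 - 441714)*(-1/98388) = -1324459/3*(-1/98388) = 1324459/295164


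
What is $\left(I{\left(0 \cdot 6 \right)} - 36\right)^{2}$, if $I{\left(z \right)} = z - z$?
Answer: $1296$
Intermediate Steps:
$I{\left(z \right)} = 0$
$\left(I{\left(0 \cdot 6 \right)} - 36\right)^{2} = \left(0 - 36\right)^{2} = \left(-36\right)^{2} = 1296$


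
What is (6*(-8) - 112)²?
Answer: 25600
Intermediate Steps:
(6*(-8) - 112)² = (-48 - 112)² = (-160)² = 25600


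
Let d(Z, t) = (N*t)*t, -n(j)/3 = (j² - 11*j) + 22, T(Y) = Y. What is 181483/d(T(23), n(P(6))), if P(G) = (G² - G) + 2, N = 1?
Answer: 181483/4334724 ≈ 0.041867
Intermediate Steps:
P(G) = 2 + G² - G
n(j) = -66 - 3*j² + 33*j (n(j) = -3*((j² - 11*j) + 22) = -3*(22 + j² - 11*j) = -66 - 3*j² + 33*j)
d(Z, t) = t² (d(Z, t) = (1*t)*t = t*t = t²)
181483/d(T(23), n(P(6))) = 181483/((-66 - 3*(2 + 6² - 1*6)² + 33*(2 + 6² - 1*6))²) = 181483/((-66 - 3*(2 + 36 - 6)² + 33*(2 + 36 - 6))²) = 181483/((-66 - 3*32² + 33*32)²) = 181483/((-66 - 3*1024 + 1056)²) = 181483/((-66 - 3072 + 1056)²) = 181483/((-2082)²) = 181483/4334724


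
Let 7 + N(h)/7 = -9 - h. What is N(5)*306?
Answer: -44982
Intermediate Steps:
N(h) = -112 - 7*h (N(h) = -49 + 7*(-9 - h) = -49 + (-63 - 7*h) = -112 - 7*h)
N(5)*306 = (-112 - 7*5)*306 = (-112 - 35)*306 = -147*306 = -44982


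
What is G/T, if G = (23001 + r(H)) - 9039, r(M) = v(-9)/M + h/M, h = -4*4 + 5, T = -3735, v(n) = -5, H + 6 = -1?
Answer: -19550/5229 ≈ -3.7388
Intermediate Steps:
H = -7 (H = -6 - 1 = -7)
h = -11 (h = -16 + 5 = -11)
r(M) = -16/M (r(M) = -5/M - 11/M = -16/M)
G = 97750/7 (G = (23001 - 16/(-7)) - 9039 = (23001 - 16*(-⅐)) - 9039 = (23001 + 16/7) - 9039 = 161023/7 - 9039 = 97750/7 ≈ 13964.)
G/T = (97750/7)/(-3735) = (97750/7)*(-1/3735) = -19550/5229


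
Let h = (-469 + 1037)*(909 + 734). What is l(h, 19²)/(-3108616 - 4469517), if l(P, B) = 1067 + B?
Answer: -1428/7578133 ≈ -0.00018844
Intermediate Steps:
h = 933224 (h = 568*1643 = 933224)
l(h, 19²)/(-3108616 - 4469517) = (1067 + 19²)/(-3108616 - 4469517) = (1067 + 361)/(-7578133) = 1428*(-1/7578133) = -1428/7578133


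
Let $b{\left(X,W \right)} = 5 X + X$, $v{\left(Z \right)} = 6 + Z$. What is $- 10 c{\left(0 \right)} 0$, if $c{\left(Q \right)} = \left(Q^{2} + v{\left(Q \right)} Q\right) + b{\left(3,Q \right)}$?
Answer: $0$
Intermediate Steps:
$b{\left(X,W \right)} = 6 X$
$c{\left(Q \right)} = 18 + Q^{2} + Q \left(6 + Q\right)$ ($c{\left(Q \right)} = \left(Q^{2} + \left(6 + Q\right) Q\right) + 6 \cdot 3 = \left(Q^{2} + Q \left(6 + Q\right)\right) + 18 = 18 + Q^{2} + Q \left(6 + Q\right)$)
$- 10 c{\left(0 \right)} 0 = - 10 \left(18 + 0^{2} + 0 \left(6 + 0\right)\right) 0 = - 10 \left(18 + 0 + 0 \cdot 6\right) 0 = - 10 \left(18 + 0 + 0\right) 0 = \left(-10\right) 18 \cdot 0 = \left(-180\right) 0 = 0$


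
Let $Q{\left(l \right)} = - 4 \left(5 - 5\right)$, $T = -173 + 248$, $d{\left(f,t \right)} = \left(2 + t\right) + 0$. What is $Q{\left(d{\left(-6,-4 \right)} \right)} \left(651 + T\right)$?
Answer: $0$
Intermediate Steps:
$d{\left(f,t \right)} = 2 + t$
$T = 75$
$Q{\left(l \right)} = 0$ ($Q{\left(l \right)} = \left(-4\right) 0 = 0$)
$Q{\left(d{\left(-6,-4 \right)} \right)} \left(651 + T\right) = 0 \left(651 + 75\right) = 0 \cdot 726 = 0$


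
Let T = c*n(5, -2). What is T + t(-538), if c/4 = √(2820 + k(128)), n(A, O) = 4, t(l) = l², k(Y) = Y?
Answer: 289444 + 32*√737 ≈ 2.9031e+5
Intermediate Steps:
c = 8*√737 (c = 4*√(2820 + 128) = 4*√2948 = 4*(2*√737) = 8*√737 ≈ 217.18)
T = 32*√737 (T = (8*√737)*4 = 32*√737 ≈ 868.73)
T + t(-538) = 32*√737 + (-538)² = 32*√737 + 289444 = 289444 + 32*√737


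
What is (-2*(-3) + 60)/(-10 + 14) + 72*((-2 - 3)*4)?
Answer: -2847/2 ≈ -1423.5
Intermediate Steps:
(-2*(-3) + 60)/(-10 + 14) + 72*((-2 - 3)*4) = (6 + 60)/4 + 72*(-5*4) = 66*(1/4) + 72*(-20) = 33/2 - 1440 = -2847/2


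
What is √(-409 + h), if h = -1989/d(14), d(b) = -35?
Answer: I*√431410/35 ≈ 18.766*I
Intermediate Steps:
h = 1989/35 (h = -1989/(-35) = -1989*(-1/35) = 1989/35 ≈ 56.829)
√(-409 + h) = √(-409 + 1989/35) = √(-12326/35) = I*√431410/35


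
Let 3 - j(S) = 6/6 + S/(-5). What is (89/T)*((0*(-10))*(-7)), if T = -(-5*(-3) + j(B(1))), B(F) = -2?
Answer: 0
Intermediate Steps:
j(S) = 2 + S/5 (j(S) = 3 - (6/6 + S/(-5)) = 3 - (6*(⅙) + S*(-⅕)) = 3 - (1 - S/5) = 3 + (-1 + S/5) = 2 + S/5)
T = -83/5 (T = -(-5*(-3) + (2 + (⅕)*(-2))) = -(15 + (2 - ⅖)) = -(15 + 8/5) = -1*83/5 = -83/5 ≈ -16.600)
(89/T)*((0*(-10))*(-7)) = (89/(-83/5))*((0*(-10))*(-7)) = (89*(-5/83))*(0*(-7)) = -445/83*0 = 0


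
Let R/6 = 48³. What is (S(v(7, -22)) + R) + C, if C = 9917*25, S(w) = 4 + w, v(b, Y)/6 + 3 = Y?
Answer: 911331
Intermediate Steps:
v(b, Y) = -18 + 6*Y
R = 663552 (R = 6*48³ = 6*110592 = 663552)
C = 247925
(S(v(7, -22)) + R) + C = ((4 + (-18 + 6*(-22))) + 663552) + 247925 = ((4 + (-18 - 132)) + 663552) + 247925 = ((4 - 150) + 663552) + 247925 = (-146 + 663552) + 247925 = 663406 + 247925 = 911331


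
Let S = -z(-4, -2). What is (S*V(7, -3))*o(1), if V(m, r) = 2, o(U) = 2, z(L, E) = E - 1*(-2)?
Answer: 0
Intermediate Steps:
z(L, E) = 2 + E (z(L, E) = E + 2 = 2 + E)
S = 0 (S = -(2 - 2) = -1*0 = 0)
(S*V(7, -3))*o(1) = (0*2)*2 = 0*2 = 0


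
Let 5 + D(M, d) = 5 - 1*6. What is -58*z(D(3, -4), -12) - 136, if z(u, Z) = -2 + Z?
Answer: 676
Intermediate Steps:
D(M, d) = -6 (D(M, d) = -5 + (5 - 1*6) = -5 + (5 - 6) = -5 - 1 = -6)
-58*z(D(3, -4), -12) - 136 = -58*(-2 - 12) - 136 = -58*(-14) - 136 = 812 - 136 = 676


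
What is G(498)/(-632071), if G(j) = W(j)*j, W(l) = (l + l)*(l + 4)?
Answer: -248996016/632071 ≈ -393.94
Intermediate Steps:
W(l) = 2*l*(4 + l) (W(l) = (2*l)*(4 + l) = 2*l*(4 + l))
G(j) = 2*j**2*(4 + j) (G(j) = (2*j*(4 + j))*j = 2*j**2*(4 + j))
G(498)/(-632071) = (2*498**2*(4 + 498))/(-632071) = (2*248004*502)*(-1/632071) = 248996016*(-1/632071) = -248996016/632071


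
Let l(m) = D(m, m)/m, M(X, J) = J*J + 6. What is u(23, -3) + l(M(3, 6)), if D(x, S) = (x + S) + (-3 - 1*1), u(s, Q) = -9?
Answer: -149/21 ≈ -7.0952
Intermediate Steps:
D(x, S) = -4 + S + x (D(x, S) = (S + x) + (-3 - 1) = (S + x) - 4 = -4 + S + x)
M(X, J) = 6 + J**2 (M(X, J) = J**2 + 6 = 6 + J**2)
l(m) = (-4 + 2*m)/m (l(m) = (-4 + m + m)/m = (-4 + 2*m)/m)
u(23, -3) + l(M(3, 6)) = -9 + (2 - 4/(6 + 6**2)) = -9 + (2 - 4/(6 + 36)) = -9 + (2 - 4/42) = -9 + (2 - 4*1/42) = -9 + (2 - 2/21) = -9 + 40/21 = -149/21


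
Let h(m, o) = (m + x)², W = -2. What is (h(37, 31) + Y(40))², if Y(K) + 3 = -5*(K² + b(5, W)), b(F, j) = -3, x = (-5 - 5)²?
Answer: 116229961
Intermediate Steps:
x = 100 (x = (-10)² = 100)
Y(K) = 12 - 5*K² (Y(K) = -3 - 5*(K² - 3) = -3 - 5*(-3 + K²) = -3 + (15 - 5*K²) = 12 - 5*K²)
h(m, o) = (100 + m)² (h(m, o) = (m + 100)² = (100 + m)²)
(h(37, 31) + Y(40))² = ((100 + 37)² + (12 - 5*40²))² = (137² + (12 - 5*1600))² = (18769 + (12 - 8000))² = (18769 - 7988)² = 10781² = 116229961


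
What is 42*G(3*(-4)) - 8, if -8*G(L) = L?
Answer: 55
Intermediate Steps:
G(L) = -L/8
42*G(3*(-4)) - 8 = 42*(-3*(-4)/8) - 8 = 42*(-⅛*(-12)) - 8 = 42*(3/2) - 8 = 63 - 8 = 55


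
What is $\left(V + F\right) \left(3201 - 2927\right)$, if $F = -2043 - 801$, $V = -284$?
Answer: $-857072$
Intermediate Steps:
$F = -2844$
$\left(V + F\right) \left(3201 - 2927\right) = \left(-284 - 2844\right) \left(3201 - 2927\right) = \left(-3128\right) 274 = -857072$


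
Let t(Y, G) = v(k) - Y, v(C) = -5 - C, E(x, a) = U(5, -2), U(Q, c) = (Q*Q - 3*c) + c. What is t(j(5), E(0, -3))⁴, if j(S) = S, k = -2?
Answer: 4096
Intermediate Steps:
U(Q, c) = Q² - 2*c (U(Q, c) = (Q² - 3*c) + c = Q² - 2*c)
E(x, a) = 29 (E(x, a) = 5² - 2*(-2) = 25 + 4 = 29)
t(Y, G) = -3 - Y (t(Y, G) = (-5 - 1*(-2)) - Y = (-5 + 2) - Y = -3 - Y)
t(j(5), E(0, -3))⁴ = (-3 - 1*5)⁴ = (-3 - 5)⁴ = (-8)⁴ = 4096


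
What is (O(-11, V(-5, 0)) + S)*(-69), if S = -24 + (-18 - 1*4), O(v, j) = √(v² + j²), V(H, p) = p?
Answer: 2415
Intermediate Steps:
O(v, j) = √(j² + v²)
S = -46 (S = -24 + (-18 - 4) = -24 - 22 = -46)
(O(-11, V(-5, 0)) + S)*(-69) = (√(0² + (-11)²) - 46)*(-69) = (√(0 + 121) - 46)*(-69) = (√121 - 46)*(-69) = (11 - 46)*(-69) = -35*(-69) = 2415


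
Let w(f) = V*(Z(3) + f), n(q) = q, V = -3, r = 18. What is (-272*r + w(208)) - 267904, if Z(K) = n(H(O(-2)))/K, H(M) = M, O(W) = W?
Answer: -273422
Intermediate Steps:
Z(K) = -2/K
w(f) = 2 - 3*f (w(f) = -3*(-2/3 + f) = 2 - 3*f)
(-272*r + w(208)) - 267904 = (-272*18 + (2 - 3*208)) - 267904 = (-4896 + (2 - 624)) - 267904 = (-4896 - 622) - 267904 = -5518 - 267904 = -273422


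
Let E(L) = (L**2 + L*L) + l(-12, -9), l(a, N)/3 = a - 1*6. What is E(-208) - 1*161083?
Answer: -74609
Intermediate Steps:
l(a, N) = -18 + 3*a (l(a, N) = 3*(a - 1*6) = 3*(a - 6) = 3*(-6 + a) = -18 + 3*a)
E(L) = -54 + 2*L**2 (E(L) = (L**2 + L*L) + (-18 + 3*(-12)) = (L**2 + L**2) + (-18 - 36) = 2*L**2 - 54 = -54 + 2*L**2)
E(-208) - 1*161083 = (-54 + 2*(-208)**2) - 1*161083 = (-54 + 2*43264) - 161083 = (-54 + 86528) - 161083 = 86474 - 161083 = -74609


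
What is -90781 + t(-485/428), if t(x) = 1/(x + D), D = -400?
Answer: -15585736413/171685 ≈ -90781.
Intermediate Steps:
t(x) = 1/(-400 + x) (t(x) = 1/(x - 400) = 1/(-400 + x))
-90781 + t(-485/428) = -90781 + 1/(-400 - 485/428) = -90781 + 1/(-171685/428) = -90781 - 428/171685 = -15585736413/171685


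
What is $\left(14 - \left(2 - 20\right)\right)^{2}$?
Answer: $1024$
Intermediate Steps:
$\left(14 - \left(2 - 20\right)\right)^{2} = \left(14 - -18\right)^{2} = \left(14 + \left(-7 + 25\right)\right)^{2} = \left(14 + 18\right)^{2} = 32^{2} = 1024$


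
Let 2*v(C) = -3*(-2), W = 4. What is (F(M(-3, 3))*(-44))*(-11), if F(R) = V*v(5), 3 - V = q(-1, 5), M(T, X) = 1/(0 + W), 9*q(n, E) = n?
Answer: 13552/3 ≈ 4517.3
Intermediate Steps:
q(n, E) = n/9
v(C) = 3 (v(C) = (-3*(-2))/2 = (½)*6 = 3)
M(T, X) = ¼ (M(T, X) = 1/(0 + 4) = 1/4 = ¼)
V = 28/9 (V = 3 - (-1)/9 = 3 - 1*(-⅑) = 3 + ⅑ = 28/9 ≈ 3.1111)
F(R) = 28/3 (F(R) = (28/9)*3 = 28/3)
(F(M(-3, 3))*(-44))*(-11) = ((28/3)*(-44))*(-11) = -1232/3*(-11) = 13552/3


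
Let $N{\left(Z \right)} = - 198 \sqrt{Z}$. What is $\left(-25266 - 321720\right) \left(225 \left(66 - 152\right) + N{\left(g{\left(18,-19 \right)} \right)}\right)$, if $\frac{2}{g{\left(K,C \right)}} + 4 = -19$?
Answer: $6714179100 + \frac{68703228 i \sqrt{46}}{23} \approx 6.7142 \cdot 10^{9} + 2.0259 \cdot 10^{7} i$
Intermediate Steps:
$g{\left(K,C \right)} = - \frac{2}{23}$ ($g{\left(K,C \right)} = \frac{2}{-4 - 19} = \frac{2}{-23} = 2 \left(- \frac{1}{23}\right) = - \frac{2}{23}$)
$\left(-25266 - 321720\right) \left(225 \left(66 - 152\right) + N{\left(g{\left(18,-19 \right)} \right)}\right) = \left(-25266 - 321720\right) \left(225 \left(66 - 152\right) - 198 \sqrt{- \frac{2}{23}}\right) = - 346986 \left(225 \left(66 - 152\right) - 198 \frac{i \sqrt{46}}{23}\right) = - 346986 \left(225 \left(-86\right) - \frac{198 i \sqrt{46}}{23}\right) = - 346986 \left(-19350 - \frac{198 i \sqrt{46}}{23}\right) = 6714179100 + \frac{68703228 i \sqrt{46}}{23}$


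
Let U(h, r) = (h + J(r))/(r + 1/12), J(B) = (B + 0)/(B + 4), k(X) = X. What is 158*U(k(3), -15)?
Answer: -91008/1969 ≈ -46.220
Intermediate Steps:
J(B) = B/(4 + B)
U(h, r) = (h + r/(4 + r))/(1/12 + r) (U(h, r) = (h + r/(4 + r))/(r + 1/12) = (h + r/(4 + r))/(1/12 + r))
158*U(k(3), -15) = 158*(12*(-15 + 3*(4 - 15))/((1 + 12*(-15))*(4 - 15))) = 158*(12*(-15 + 3*(-11))/((1 - 180)*(-11))) = 158*(12*(-1/11)*(-15 - 33)/(-179)) = 158*(12*(-1/179)*(-1/11)*(-48)) = 158*(-576/1969) = -91008/1969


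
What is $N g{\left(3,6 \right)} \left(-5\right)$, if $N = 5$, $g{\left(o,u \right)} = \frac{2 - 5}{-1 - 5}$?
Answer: $- \frac{25}{2} \approx -12.5$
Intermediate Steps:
$g{\left(o,u \right)} = \frac{1}{2}$ ($g{\left(o,u \right)} = - \frac{3}{-6} = \left(-3\right) \left(- \frac{1}{6}\right) = \frac{1}{2}$)
$N g{\left(3,6 \right)} \left(-5\right) = 5 \cdot \frac{1}{2} \left(-5\right) = \frac{5}{2} \left(-5\right) = - \frac{25}{2}$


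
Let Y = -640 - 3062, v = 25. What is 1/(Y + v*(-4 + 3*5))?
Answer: -1/3427 ≈ -0.00029180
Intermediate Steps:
Y = -3702
1/(Y + v*(-4 + 3*5)) = 1/(-3702 + 25*(-4 + 3*5)) = 1/(-3702 + 25*(-4 + 15)) = 1/(-3702 + 25*11) = 1/(-3702 + 275) = 1/(-3427) = -1/3427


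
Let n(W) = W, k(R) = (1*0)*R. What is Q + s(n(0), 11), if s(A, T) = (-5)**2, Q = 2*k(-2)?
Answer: 25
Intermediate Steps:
k(R) = 0 (k(R) = 0*R = 0)
Q = 0 (Q = 2*0 = 0)
s(A, T) = 25
Q + s(n(0), 11) = 0 + 25 = 25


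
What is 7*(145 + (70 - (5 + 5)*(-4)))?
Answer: 1785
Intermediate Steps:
7*(145 + (70 - (5 + 5)*(-4))) = 7*(145 + (70 - 10*(-4))) = 7*(145 + (70 - 1*(-40))) = 7*(145 + (70 + 40)) = 7*(145 + 110) = 7*255 = 1785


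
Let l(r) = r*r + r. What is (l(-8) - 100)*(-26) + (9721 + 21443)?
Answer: 32308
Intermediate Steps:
l(r) = r + r² (l(r) = r² + r = r + r²)
(l(-8) - 100)*(-26) + (9721 + 21443) = (-8*(1 - 8) - 100)*(-26) + (9721 + 21443) = (-8*(-7) - 100)*(-26) + 31164 = (56 - 100)*(-26) + 31164 = -44*(-26) + 31164 = 1144 + 31164 = 32308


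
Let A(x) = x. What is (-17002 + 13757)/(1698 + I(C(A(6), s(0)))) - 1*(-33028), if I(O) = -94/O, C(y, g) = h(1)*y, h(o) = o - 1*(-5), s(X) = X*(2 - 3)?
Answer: 1007857066/30517 ≈ 33026.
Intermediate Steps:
s(X) = -X (s(X) = X*(-1) = -X)
h(o) = 5 + o (h(o) = o + 5 = 5 + o)
C(y, g) = 6*y (C(y, g) = (5 + 1)*y = 6*y)
(-17002 + 13757)/(1698 + I(C(A(6), s(0)))) - 1*(-33028) = (-17002 + 13757)/(1698 - 94/(6*6)) - 1*(-33028) = -3245/(1698 - 94/36) + 33028 = -3245/(1698 - 94*1/36) + 33028 = -3245/(1698 - 47/18) + 33028 = -3245/30517/18 + 33028 = -3245*18/30517 + 33028 = -58410/30517 + 33028 = 1007857066/30517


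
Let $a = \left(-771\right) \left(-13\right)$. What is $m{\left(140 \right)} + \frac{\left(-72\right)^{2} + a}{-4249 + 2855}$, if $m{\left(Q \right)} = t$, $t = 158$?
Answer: $\frac{205045}{1394} \approx 147.09$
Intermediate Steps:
$m{\left(Q \right)} = 158$
$a = 10023$
$m{\left(140 \right)} + \frac{\left(-72\right)^{2} + a}{-4249 + 2855} = 158 + \frac{\left(-72\right)^{2} + 10023}{-4249 + 2855} = 158 + \frac{5184 + 10023}{-1394} = 158 + 15207 \left(- \frac{1}{1394}\right) = 158 - \frac{15207}{1394} = \frac{205045}{1394}$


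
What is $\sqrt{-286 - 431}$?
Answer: $i \sqrt{717} \approx 26.777 i$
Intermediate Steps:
$\sqrt{-286 - 431} = \sqrt{-717} = i \sqrt{717}$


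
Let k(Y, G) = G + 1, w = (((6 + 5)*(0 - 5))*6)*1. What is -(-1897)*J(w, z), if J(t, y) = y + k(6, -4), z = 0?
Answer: -5691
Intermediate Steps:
w = -330 (w = ((11*(-5))*6)*1 = -55*6*1 = -330*1 = -330)
k(Y, G) = 1 + G
J(t, y) = -3 + y (J(t, y) = y + (1 - 4) = y - 3 = -3 + y)
-(-1897)*J(w, z) = -(-1897)*(-3 + 0) = -(-1897)*(-3) = -1897*3 = -5691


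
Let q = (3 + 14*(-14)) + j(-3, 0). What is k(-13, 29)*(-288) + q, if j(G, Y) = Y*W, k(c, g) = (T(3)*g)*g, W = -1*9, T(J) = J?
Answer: -726817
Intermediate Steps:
W = -9
k(c, g) = 3*g² (k(c, g) = (3*g)*g = 3*g²)
j(G, Y) = -9*Y (j(G, Y) = Y*(-9) = -9*Y)
q = -193 (q = (3 + 14*(-14)) - 9*0 = (3 - 196) + 0 = -193 + 0 = -193)
k(-13, 29)*(-288) + q = (3*29²)*(-288) - 193 = (3*841)*(-288) - 193 = 2523*(-288) - 193 = -726624 - 193 = -726817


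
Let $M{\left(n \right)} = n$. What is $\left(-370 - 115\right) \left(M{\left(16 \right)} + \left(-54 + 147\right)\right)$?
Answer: $-52865$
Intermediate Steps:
$\left(-370 - 115\right) \left(M{\left(16 \right)} + \left(-54 + 147\right)\right) = \left(-370 - 115\right) \left(16 + \left(-54 + 147\right)\right) = \left(-370 - 115\right) \left(16 + 93\right) = \left(-485\right) 109 = -52865$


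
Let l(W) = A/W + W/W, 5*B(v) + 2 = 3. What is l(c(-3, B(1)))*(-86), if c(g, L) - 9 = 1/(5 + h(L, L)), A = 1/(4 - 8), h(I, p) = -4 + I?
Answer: -4945/59 ≈ -83.814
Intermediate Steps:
B(v) = ⅕ (B(v) = -⅖ + (⅕)*3 = -⅖ + ⅗ = ⅕)
A = -¼ (A = 1/(-4) = -¼ ≈ -0.25000)
c(g, L) = 9 + 1/(1 + L) (c(g, L) = 9 + 1/(5 + (-4 + L)) = 9 + 1/(1 + L))
l(W) = 1 - 1/(4*W) (l(W) = -1/(4*W) + W/W = -1/(4*W) + 1 = 1 - 1/(4*W))
l(c(-3, B(1)))*(-86) = ((-¼ + (10 + 9*(⅕))/(1 + ⅕))/(((10 + 9*(⅕))/(1 + ⅕))))*(-86) = ((-¼ + (10 + 9/5)/(6/5))/(((10 + 9/5)/(6/5))))*(-86) = ((-¼ + (⅚)*(59/5))/(((⅚)*(59/5))))*(-86) = ((-¼ + 59/6)/(59/6))*(-86) = ((6/59)*(115/12))*(-86) = (115/118)*(-86) = -4945/59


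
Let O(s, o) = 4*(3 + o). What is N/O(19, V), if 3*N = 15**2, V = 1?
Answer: 75/16 ≈ 4.6875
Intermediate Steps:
O(s, o) = 12 + 4*o
N = 75 (N = (1/3)*15**2 = (1/3)*225 = 75)
N/O(19, V) = 75/(12 + 4*1) = 75/(12 + 4) = 75/16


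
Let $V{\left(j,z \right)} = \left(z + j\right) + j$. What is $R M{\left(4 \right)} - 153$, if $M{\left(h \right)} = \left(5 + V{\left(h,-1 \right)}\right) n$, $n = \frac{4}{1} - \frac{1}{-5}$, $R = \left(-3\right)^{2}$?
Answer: $\frac{1503}{5} \approx 300.6$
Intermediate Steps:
$R = 9$
$n = \frac{21}{5}$ ($n = 4 \cdot 1 - - \frac{1}{5} = 4 + \frac{1}{5} = \frac{21}{5} \approx 4.2$)
$V{\left(j,z \right)} = z + 2 j$ ($V{\left(j,z \right)} = \left(j + z\right) + j = z + 2 j$)
$M{\left(h \right)} = \frac{84}{5} + \frac{42 h}{5}$ ($M{\left(h \right)} = \left(5 + \left(-1 + 2 h\right)\right) \frac{21}{5} = \left(4 + 2 h\right) \frac{21}{5} = \frac{84}{5} + \frac{42 h}{5}$)
$R M{\left(4 \right)} - 153 = 9 \left(\frac{84}{5} + \frac{42}{5} \cdot 4\right) - 153 = 9 \left(\frac{84}{5} + \frac{168}{5}\right) - 153 = 9 \cdot \frac{252}{5} - 153 = \frac{2268}{5} - 153 = \frac{1503}{5}$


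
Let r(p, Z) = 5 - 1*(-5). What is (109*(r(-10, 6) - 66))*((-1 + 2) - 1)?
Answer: 0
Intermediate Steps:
r(p, Z) = 10 (r(p, Z) = 5 + 5 = 10)
(109*(r(-10, 6) - 66))*((-1 + 2) - 1) = (109*(10 - 66))*((-1 + 2) - 1) = (109*(-56))*(1 - 1) = -6104*0 = 0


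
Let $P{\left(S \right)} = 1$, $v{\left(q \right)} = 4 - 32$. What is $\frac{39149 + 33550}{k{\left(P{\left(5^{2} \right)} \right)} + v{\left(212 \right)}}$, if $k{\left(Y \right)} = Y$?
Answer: $- \frac{24233}{9} \approx -2692.6$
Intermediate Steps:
$v{\left(q \right)} = -28$ ($v{\left(q \right)} = 4 - 32 = -28$)
$\frac{39149 + 33550}{k{\left(P{\left(5^{2} \right)} \right)} + v{\left(212 \right)}} = \frac{39149 + 33550}{1 - 28} = \frac{72699}{-27} = 72699 \left(- \frac{1}{27}\right) = - \frac{24233}{9}$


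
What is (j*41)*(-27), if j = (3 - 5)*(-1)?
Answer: -2214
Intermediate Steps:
j = 2 (j = -2*(-1) = 2)
(j*41)*(-27) = (2*41)*(-27) = 82*(-27) = -2214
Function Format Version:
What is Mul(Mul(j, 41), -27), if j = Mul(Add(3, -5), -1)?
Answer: -2214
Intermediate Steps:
j = 2 (j = Mul(-2, -1) = 2)
Mul(Mul(j, 41), -27) = Mul(Mul(2, 41), -27) = Mul(82, -27) = -2214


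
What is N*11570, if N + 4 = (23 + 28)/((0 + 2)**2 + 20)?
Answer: -86775/4 ≈ -21694.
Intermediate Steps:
N = -15/8 (N = -4 + (23 + 28)/((0 + 2)**2 + 20) = -4 + 51/(2**2 + 20) = -4 + 51/(4 + 20) = -4 + 51/24 = -4 + 51*(1/24) = -4 + 17/8 = -15/8 ≈ -1.8750)
N*11570 = -15/8*11570 = -86775/4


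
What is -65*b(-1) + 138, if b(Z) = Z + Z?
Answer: 268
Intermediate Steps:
b(Z) = 2*Z
-65*b(-1) + 138 = -130*(-1) + 138 = -65*(-2) + 138 = 130 + 138 = 268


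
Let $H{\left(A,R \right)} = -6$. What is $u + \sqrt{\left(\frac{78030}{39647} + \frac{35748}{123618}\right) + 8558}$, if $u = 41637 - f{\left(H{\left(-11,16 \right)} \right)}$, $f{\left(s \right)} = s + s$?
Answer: $41649 + \frac{7 \sqrt{116566115828845184546}}{816847141} \approx 41742.0$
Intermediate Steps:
$f{\left(s \right)} = 2 s$
$u = 41649$ ($u = 41637 - 2 \left(-6\right) = 41637 - -12 = 41637 + 12 = 41649$)
$u + \sqrt{\left(\frac{78030}{39647} + \frac{35748}{123618}\right) + 8558} = 41649 + \sqrt{\left(\frac{78030}{39647} + \frac{35748}{123618}\right) + 8558} = 41649 + \sqrt{\left(78030 \cdot \frac{1}{39647} + 35748 \cdot \frac{1}{123618}\right) + 8558} = 41649 + \sqrt{\left(\frac{78030}{39647} + \frac{5958}{20603}\right) + 8558} = 41649 + \sqrt{\frac{1843868916}{816847141} + 8558} = 41649 + \sqrt{\frac{6992421701594}{816847141}} = 41649 + \frac{7 \sqrt{116566115828845184546}}{816847141}$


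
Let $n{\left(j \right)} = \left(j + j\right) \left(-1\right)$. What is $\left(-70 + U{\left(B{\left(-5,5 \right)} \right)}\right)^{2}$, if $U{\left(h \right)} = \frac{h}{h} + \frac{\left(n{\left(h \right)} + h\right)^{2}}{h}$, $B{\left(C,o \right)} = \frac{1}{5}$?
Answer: $\frac{118336}{25} \approx 4733.4$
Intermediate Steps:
$n{\left(j \right)} = - 2 j$ ($n{\left(j \right)} = 2 j \left(-1\right) = - 2 j$)
$B{\left(C,o \right)} = \frac{1}{5}$
$U{\left(h \right)} = 1 + h$ ($U{\left(h \right)} = \frac{h}{h} + \frac{\left(- 2 h + h\right)^{2}}{h} = 1 + \frac{\left(- h\right)^{2}}{h} = 1 + \frac{h^{2}}{h} = 1 + h$)
$\left(-70 + U{\left(B{\left(-5,5 \right)} \right)}\right)^{2} = \left(-70 + \left(1 + \frac{1}{5}\right)\right)^{2} = \left(-70 + \frac{6}{5}\right)^{2} = \left(- \frac{344}{5}\right)^{2} = \frac{118336}{25}$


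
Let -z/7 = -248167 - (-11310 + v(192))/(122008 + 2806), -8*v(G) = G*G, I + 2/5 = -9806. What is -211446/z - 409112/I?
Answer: 13819694607929656/332226888739515 ≈ 41.597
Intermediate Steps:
I = -49032/5 (I = -2/5 - 9806 = -49032/5 ≈ -9806.4)
v(G) = -G**2/8 (v(G) = -G*G/8 = -G**2/8)
z = 108411450070/62407 (z = -7*(-248167 - (-11310 - 1/8*192**2)/(122008 + 2806)) = -7*(-248167 - (-11310 - 1/8*36864)/124814) = -7*(-248167 - (-11310 - 4608)/124814) = -7*(-248167 - (-15918)/124814) = -7*(-248167 - 1*(-7959/62407)) = -7*(-248167 + 7959/62407) = -7*(-15487350010/62407) = 108411450070/62407 ≈ 1.7372e+6)
-211446/z - 409112/I = -211446/108411450070/62407 - 409112/(-49032/5) = -211446*62407/108411450070 - 409112*(-5/49032) = -6597855261/54205725035 + 255695/6129 = 13819694607929656/332226888739515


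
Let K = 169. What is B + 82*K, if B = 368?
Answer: 14226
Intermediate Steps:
B + 82*K = 368 + 82*169 = 368 + 13858 = 14226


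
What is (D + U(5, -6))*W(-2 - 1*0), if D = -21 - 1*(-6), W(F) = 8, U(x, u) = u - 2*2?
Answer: -200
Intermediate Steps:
U(x, u) = -4 + u (U(x, u) = u - 4 = -4 + u)
D = -15 (D = -21 + 6 = -15)
(D + U(5, -6))*W(-2 - 1*0) = (-15 + (-4 - 6))*8 = (-15 - 10)*8 = -25*8 = -200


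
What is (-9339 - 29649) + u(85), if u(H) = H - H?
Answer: -38988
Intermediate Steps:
u(H) = 0
(-9339 - 29649) + u(85) = (-9339 - 29649) + 0 = -38988 + 0 = -38988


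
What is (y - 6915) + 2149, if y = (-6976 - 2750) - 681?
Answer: -15173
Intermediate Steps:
y = -10407 (y = -9726 - 681 = -10407)
(y - 6915) + 2149 = (-10407 - 6915) + 2149 = -17322 + 2149 = -15173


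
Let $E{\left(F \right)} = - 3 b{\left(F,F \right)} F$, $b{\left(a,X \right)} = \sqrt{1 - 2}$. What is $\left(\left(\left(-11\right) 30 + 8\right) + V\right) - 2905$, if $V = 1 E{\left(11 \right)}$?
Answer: $-3227 - 33 i \approx -3227.0 - 33.0 i$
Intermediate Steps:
$b{\left(a,X \right)} = i$ ($b{\left(a,X \right)} = \sqrt{-1} = i$)
$E{\left(F \right)} = - 3 i F$
$V = - 33 i$ ($V = 1 \left(\left(-3\right) i 11\right) = 1 \left(- 33 i\right) = - 33 i \approx - 33.0 i$)
$\left(\left(\left(-11\right) 30 + 8\right) + V\right) - 2905 = \left(\left(\left(-11\right) 30 + 8\right) - 33 i\right) - 2905 = \left(\left(-330 + 8\right) - 33 i\right) - 2905 = \left(-322 - 33 i\right) - 2905 = -3227 - 33 i$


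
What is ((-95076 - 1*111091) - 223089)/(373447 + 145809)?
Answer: -53657/64907 ≈ -0.82668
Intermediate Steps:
((-95076 - 1*111091) - 223089)/(373447 + 145809) = ((-95076 - 111091) - 223089)/519256 = (-206167 - 223089)*(1/519256) = -429256*1/519256 = -53657/64907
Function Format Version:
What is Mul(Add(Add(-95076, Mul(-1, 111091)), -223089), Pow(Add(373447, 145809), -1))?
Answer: Rational(-53657, 64907) ≈ -0.82668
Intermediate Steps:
Mul(Add(Add(-95076, Mul(-1, 111091)), -223089), Pow(Add(373447, 145809), -1)) = Mul(Add(Add(-95076, -111091), -223089), Pow(519256, -1)) = Mul(Add(-206167, -223089), Rational(1, 519256)) = Mul(-429256, Rational(1, 519256)) = Rational(-53657, 64907)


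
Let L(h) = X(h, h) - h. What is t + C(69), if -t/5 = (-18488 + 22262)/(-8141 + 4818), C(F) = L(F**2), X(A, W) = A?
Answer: 18870/3323 ≈ 5.6786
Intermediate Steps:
L(h) = 0 (L(h) = h - h = 0)
C(F) = 0
t = 18870/3323 (t = -5*(-18488 + 22262)/(-8141 + 4818) = -18870/(-3323) = -18870*(-1)/3323 = -5*(-3774/3323) = 18870/3323 ≈ 5.6786)
t + C(69) = 18870/3323 + 0 = 18870/3323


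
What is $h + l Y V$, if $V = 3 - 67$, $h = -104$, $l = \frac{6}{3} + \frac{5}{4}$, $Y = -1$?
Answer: $104$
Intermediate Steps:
$l = \frac{13}{4}$ ($l = 6 \cdot \frac{1}{3} + 5 \cdot \frac{1}{4} = 2 + \frac{5}{4} = \frac{13}{4} \approx 3.25$)
$V = -64$
$h + l Y V = -104 + \frac{13}{4} \left(-1\right) \left(-64\right) = -104 - -208 = -104 + 208 = 104$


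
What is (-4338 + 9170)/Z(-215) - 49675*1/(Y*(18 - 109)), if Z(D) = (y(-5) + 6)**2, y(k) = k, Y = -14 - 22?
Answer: 15779957/3276 ≈ 4816.8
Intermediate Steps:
Y = -36
Z(D) = 1 (Z(D) = (-5 + 6)**2 = 1**2 = 1)
(-4338 + 9170)/Z(-215) - 49675*1/(Y*(18 - 109)) = (-4338 + 9170)/1 - 49675*(-1/(36*(18 - 109))) = 4832*1 - 49675/((-91*(-36))) = 4832 - 49675/3276 = 15779957/3276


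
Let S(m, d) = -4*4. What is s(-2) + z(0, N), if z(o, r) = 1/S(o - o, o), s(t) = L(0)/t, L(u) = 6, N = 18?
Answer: -49/16 ≈ -3.0625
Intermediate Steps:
s(t) = 6/t
S(m, d) = -16
z(o, r) = -1/16 (z(o, r) = 1/(-16) = -1/16)
s(-2) + z(0, N) = 6/(-2) - 1/16 = 6*(-1/2) - 1/16 = -3 - 1/16 = -49/16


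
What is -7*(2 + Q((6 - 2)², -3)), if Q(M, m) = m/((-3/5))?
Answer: -49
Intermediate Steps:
Q(M, m) = -5*m/3 (Q(M, m) = m/((-3*⅕)) = m/(-⅗) = m*(-5/3) = -5*m/3)
-7*(2 + Q((6 - 2)², -3)) = -7*(2 - 5/3*(-3)) = -7*(2 + 5) = -7*7 = -49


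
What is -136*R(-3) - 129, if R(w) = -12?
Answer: 1503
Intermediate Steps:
-136*R(-3) - 129 = -136*(-12) - 129 = 1632 - 129 = 1503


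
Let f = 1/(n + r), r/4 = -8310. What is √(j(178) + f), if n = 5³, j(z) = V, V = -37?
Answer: 2*I*√10143588110/33115 ≈ 6.0828*I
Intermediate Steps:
r = -33240 (r = 4*(-8310) = -33240)
j(z) = -37
n = 125
f = -1/33115 (f = 1/(125 - 33240) = 1/(-33115) = -1/33115 ≈ -3.0198e-5)
√(j(178) + f) = √(-37 - 1/33115) = √(-1225256/33115) = 2*I*√10143588110/33115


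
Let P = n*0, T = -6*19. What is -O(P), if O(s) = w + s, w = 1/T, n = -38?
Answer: 1/114 ≈ 0.0087719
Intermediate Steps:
T = -114
w = -1/114 (w = 1/(-114) = -1/114 ≈ -0.0087719)
P = 0 (P = -38*0 = 0)
O(s) = -1/114 + s
-O(P) = -(-1/114 + 0) = -1*(-1/114) = 1/114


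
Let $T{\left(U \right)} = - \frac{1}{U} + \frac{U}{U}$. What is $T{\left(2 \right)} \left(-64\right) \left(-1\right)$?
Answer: $32$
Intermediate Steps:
$T{\left(U \right)} = 1 - \frac{1}{U}$ ($T{\left(U \right)} = - \frac{1}{U} + 1 = 1 - \frac{1}{U}$)
$T{\left(2 \right)} \left(-64\right) \left(-1\right) = \frac{-1 + 2}{2} \left(-64\right) \left(-1\right) = \frac{1}{2} \cdot 1 \left(-64\right) \left(-1\right) = \frac{1}{2} \left(-64\right) \left(-1\right) = \left(-32\right) \left(-1\right) = 32$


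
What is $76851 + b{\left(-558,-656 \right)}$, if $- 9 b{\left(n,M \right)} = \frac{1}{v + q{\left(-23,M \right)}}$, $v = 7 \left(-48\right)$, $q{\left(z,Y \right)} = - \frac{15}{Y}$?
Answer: $\frac{152442335915}{1983609} \approx 76851.0$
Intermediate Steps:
$v = -336$
$b{\left(n,M \right)} = - \frac{1}{9 \left(-336 - \frac{15}{M}\right)}$
$76851 + b{\left(-558,-656 \right)} = 76851 + \frac{1}{27} \left(-656\right) \frac{1}{5 + 112 \left(-656\right)} = 76851 + \frac{1}{27} \left(-656\right) \frac{1}{5 - 73472} = 76851 + \frac{1}{27} \left(-656\right) \frac{1}{-73467} = 76851 + \frac{1}{27} \left(-656\right) \left(- \frac{1}{73467}\right) = 76851 + \frac{656}{1983609} = \frac{152442335915}{1983609}$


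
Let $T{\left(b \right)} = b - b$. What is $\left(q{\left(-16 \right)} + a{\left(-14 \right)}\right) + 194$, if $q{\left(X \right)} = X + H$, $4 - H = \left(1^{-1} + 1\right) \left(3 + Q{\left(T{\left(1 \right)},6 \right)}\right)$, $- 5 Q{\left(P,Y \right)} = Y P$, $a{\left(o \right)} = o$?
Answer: $162$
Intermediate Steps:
$T{\left(b \right)} = 0$
$Q{\left(P,Y \right)} = - \frac{P Y}{5}$ ($Q{\left(P,Y \right)} = - \frac{Y P}{5} = - \frac{P Y}{5}$)
$H = -2$ ($H = 4 - \left(1^{-1} + 1\right) \left(3 - 0 \cdot 6\right) = 4 - \left(1 + 1\right) \left(3 + 0\right) = 4 - 2 \cdot 3 = 4 - 6 = -2$)
$q{\left(X \right)} = -2 + X$ ($q{\left(X \right)} = X - 2 = -2 + X$)
$\left(q{\left(-16 \right)} + a{\left(-14 \right)}\right) + 194 = \left(\left(-2 - 16\right) - 14\right) + 194 = \left(-18 - 14\right) + 194 = -32 + 194 = 162$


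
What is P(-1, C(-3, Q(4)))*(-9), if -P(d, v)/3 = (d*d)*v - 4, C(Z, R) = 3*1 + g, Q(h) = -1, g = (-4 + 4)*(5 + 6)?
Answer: -27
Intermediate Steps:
g = 0 (g = 0*11 = 0)
C(Z, R) = 3 (C(Z, R) = 3*1 + 0 = 3 + 0 = 3)
P(d, v) = 12 - 3*v*d² (P(d, v) = -3*((d*d)*v - 4) = -3*(d²*v - 4) = -3*(v*d² - 4) = -3*(-4 + v*d²) = 12 - 3*v*d²)
P(-1, C(-3, Q(4)))*(-9) = (12 - 3*3*(-1)²)*(-9) = (12 - 3*3*1)*(-9) = (12 - 9)*(-9) = 3*(-9) = -27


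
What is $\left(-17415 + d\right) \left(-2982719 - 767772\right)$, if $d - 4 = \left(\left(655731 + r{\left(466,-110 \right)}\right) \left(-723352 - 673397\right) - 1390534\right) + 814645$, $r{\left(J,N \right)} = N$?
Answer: $3434469262996339639$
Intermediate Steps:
$d = -915738552014$ ($d = 4 + \left(\left(\left(655731 - 110\right) \left(-723352 - 673397\right) - 1390534\right) + 814645\right) = 4 + \left(\left(655621 \left(-1396749\right) - 1390534\right) + 814645\right) = 4 + \left(\left(-915737976129 - 1390534\right) + 814645\right) = 4 + \left(-915739366663 + 814645\right) = 4 - 915738552018 = -915738552014$)
$\left(-17415 + d\right) \left(-2982719 - 767772\right) = \left(-17415 - 915738552014\right) \left(-2982719 - 767772\right) = \left(-915738569429\right) \left(-3750491\right) = 3434469262996339639$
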